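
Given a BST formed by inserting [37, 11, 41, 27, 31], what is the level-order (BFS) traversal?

Tree insertion order: [37, 11, 41, 27, 31]
Tree (level-order array): [37, 11, 41, None, 27, None, None, None, 31]
BFS from the root, enqueuing left then right child of each popped node:
  queue [37] -> pop 37, enqueue [11, 41], visited so far: [37]
  queue [11, 41] -> pop 11, enqueue [27], visited so far: [37, 11]
  queue [41, 27] -> pop 41, enqueue [none], visited so far: [37, 11, 41]
  queue [27] -> pop 27, enqueue [31], visited so far: [37, 11, 41, 27]
  queue [31] -> pop 31, enqueue [none], visited so far: [37, 11, 41, 27, 31]
Result: [37, 11, 41, 27, 31]


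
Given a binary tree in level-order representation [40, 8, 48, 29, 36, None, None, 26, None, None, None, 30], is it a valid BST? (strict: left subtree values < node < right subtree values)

Level-order array: [40, 8, 48, 29, 36, None, None, 26, None, None, None, 30]
Validate using subtree bounds (lo, hi): at each node, require lo < value < hi,
then recurse left with hi=value and right with lo=value.
Preorder trace (stopping at first violation):
  at node 40 with bounds (-inf, +inf): OK
  at node 8 with bounds (-inf, 40): OK
  at node 29 with bounds (-inf, 8): VIOLATION
Node 29 violates its bound: not (-inf < 29 < 8).
Result: Not a valid BST


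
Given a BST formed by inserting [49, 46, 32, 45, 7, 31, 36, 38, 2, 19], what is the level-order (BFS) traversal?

Tree insertion order: [49, 46, 32, 45, 7, 31, 36, 38, 2, 19]
Tree (level-order array): [49, 46, None, 32, None, 7, 45, 2, 31, 36, None, None, None, 19, None, None, 38]
BFS from the root, enqueuing left then right child of each popped node:
  queue [49] -> pop 49, enqueue [46], visited so far: [49]
  queue [46] -> pop 46, enqueue [32], visited so far: [49, 46]
  queue [32] -> pop 32, enqueue [7, 45], visited so far: [49, 46, 32]
  queue [7, 45] -> pop 7, enqueue [2, 31], visited so far: [49, 46, 32, 7]
  queue [45, 2, 31] -> pop 45, enqueue [36], visited so far: [49, 46, 32, 7, 45]
  queue [2, 31, 36] -> pop 2, enqueue [none], visited so far: [49, 46, 32, 7, 45, 2]
  queue [31, 36] -> pop 31, enqueue [19], visited so far: [49, 46, 32, 7, 45, 2, 31]
  queue [36, 19] -> pop 36, enqueue [38], visited so far: [49, 46, 32, 7, 45, 2, 31, 36]
  queue [19, 38] -> pop 19, enqueue [none], visited so far: [49, 46, 32, 7, 45, 2, 31, 36, 19]
  queue [38] -> pop 38, enqueue [none], visited so far: [49, 46, 32, 7, 45, 2, 31, 36, 19, 38]
Result: [49, 46, 32, 7, 45, 2, 31, 36, 19, 38]


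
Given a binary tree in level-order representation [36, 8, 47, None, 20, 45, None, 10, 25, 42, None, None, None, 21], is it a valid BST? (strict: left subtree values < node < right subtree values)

Level-order array: [36, 8, 47, None, 20, 45, None, 10, 25, 42, None, None, None, 21]
Validate using subtree bounds (lo, hi): at each node, require lo < value < hi,
then recurse left with hi=value and right with lo=value.
Preorder trace (stopping at first violation):
  at node 36 with bounds (-inf, +inf): OK
  at node 8 with bounds (-inf, 36): OK
  at node 20 with bounds (8, 36): OK
  at node 10 with bounds (8, 20): OK
  at node 25 with bounds (20, 36): OK
  at node 21 with bounds (20, 25): OK
  at node 47 with bounds (36, +inf): OK
  at node 45 with bounds (36, 47): OK
  at node 42 with bounds (36, 45): OK
No violation found at any node.
Result: Valid BST


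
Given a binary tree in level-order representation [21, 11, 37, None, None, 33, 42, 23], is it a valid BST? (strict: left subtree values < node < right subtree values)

Level-order array: [21, 11, 37, None, None, 33, 42, 23]
Validate using subtree bounds (lo, hi): at each node, require lo < value < hi,
then recurse left with hi=value and right with lo=value.
Preorder trace (stopping at first violation):
  at node 21 with bounds (-inf, +inf): OK
  at node 11 with bounds (-inf, 21): OK
  at node 37 with bounds (21, +inf): OK
  at node 33 with bounds (21, 37): OK
  at node 23 with bounds (21, 33): OK
  at node 42 with bounds (37, +inf): OK
No violation found at any node.
Result: Valid BST


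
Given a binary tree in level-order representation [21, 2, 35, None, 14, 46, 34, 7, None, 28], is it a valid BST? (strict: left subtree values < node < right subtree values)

Level-order array: [21, 2, 35, None, 14, 46, 34, 7, None, 28]
Validate using subtree bounds (lo, hi): at each node, require lo < value < hi,
then recurse left with hi=value and right with lo=value.
Preorder trace (stopping at first violation):
  at node 21 with bounds (-inf, +inf): OK
  at node 2 with bounds (-inf, 21): OK
  at node 14 with bounds (2, 21): OK
  at node 7 with bounds (2, 14): OK
  at node 35 with bounds (21, +inf): OK
  at node 46 with bounds (21, 35): VIOLATION
Node 46 violates its bound: not (21 < 46 < 35).
Result: Not a valid BST


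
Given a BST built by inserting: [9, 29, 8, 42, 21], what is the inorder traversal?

Tree insertion order: [9, 29, 8, 42, 21]
Tree (level-order array): [9, 8, 29, None, None, 21, 42]
Inorder traversal: [8, 9, 21, 29, 42]


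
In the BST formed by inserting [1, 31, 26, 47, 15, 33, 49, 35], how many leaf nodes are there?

Tree built from: [1, 31, 26, 47, 15, 33, 49, 35]
Tree (level-order array): [1, None, 31, 26, 47, 15, None, 33, 49, None, None, None, 35]
Rule: A leaf has 0 children.
Per-node child counts:
  node 1: 1 child(ren)
  node 31: 2 child(ren)
  node 26: 1 child(ren)
  node 15: 0 child(ren)
  node 47: 2 child(ren)
  node 33: 1 child(ren)
  node 35: 0 child(ren)
  node 49: 0 child(ren)
Matching nodes: [15, 35, 49]
Count of leaf nodes: 3


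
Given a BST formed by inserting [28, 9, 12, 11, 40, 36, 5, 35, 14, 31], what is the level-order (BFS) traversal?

Tree insertion order: [28, 9, 12, 11, 40, 36, 5, 35, 14, 31]
Tree (level-order array): [28, 9, 40, 5, 12, 36, None, None, None, 11, 14, 35, None, None, None, None, None, 31]
BFS from the root, enqueuing left then right child of each popped node:
  queue [28] -> pop 28, enqueue [9, 40], visited so far: [28]
  queue [9, 40] -> pop 9, enqueue [5, 12], visited so far: [28, 9]
  queue [40, 5, 12] -> pop 40, enqueue [36], visited so far: [28, 9, 40]
  queue [5, 12, 36] -> pop 5, enqueue [none], visited so far: [28, 9, 40, 5]
  queue [12, 36] -> pop 12, enqueue [11, 14], visited so far: [28, 9, 40, 5, 12]
  queue [36, 11, 14] -> pop 36, enqueue [35], visited so far: [28, 9, 40, 5, 12, 36]
  queue [11, 14, 35] -> pop 11, enqueue [none], visited so far: [28, 9, 40, 5, 12, 36, 11]
  queue [14, 35] -> pop 14, enqueue [none], visited so far: [28, 9, 40, 5, 12, 36, 11, 14]
  queue [35] -> pop 35, enqueue [31], visited so far: [28, 9, 40, 5, 12, 36, 11, 14, 35]
  queue [31] -> pop 31, enqueue [none], visited so far: [28, 9, 40, 5, 12, 36, 11, 14, 35, 31]
Result: [28, 9, 40, 5, 12, 36, 11, 14, 35, 31]


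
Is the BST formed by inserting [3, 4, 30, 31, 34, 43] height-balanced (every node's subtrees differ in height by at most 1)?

Tree (level-order array): [3, None, 4, None, 30, None, 31, None, 34, None, 43]
Definition: a tree is height-balanced if, at every node, |h(left) - h(right)| <= 1 (empty subtree has height -1).
Bottom-up per-node check:
  node 43: h_left=-1, h_right=-1, diff=0 [OK], height=0
  node 34: h_left=-1, h_right=0, diff=1 [OK], height=1
  node 31: h_left=-1, h_right=1, diff=2 [FAIL (|-1-1|=2 > 1)], height=2
  node 30: h_left=-1, h_right=2, diff=3 [FAIL (|-1-2|=3 > 1)], height=3
  node 4: h_left=-1, h_right=3, diff=4 [FAIL (|-1-3|=4 > 1)], height=4
  node 3: h_left=-1, h_right=4, diff=5 [FAIL (|-1-4|=5 > 1)], height=5
Node 31 violates the condition: |-1 - 1| = 2 > 1.
Result: Not balanced


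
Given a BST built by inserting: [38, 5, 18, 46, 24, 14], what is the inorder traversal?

Tree insertion order: [38, 5, 18, 46, 24, 14]
Tree (level-order array): [38, 5, 46, None, 18, None, None, 14, 24]
Inorder traversal: [5, 14, 18, 24, 38, 46]


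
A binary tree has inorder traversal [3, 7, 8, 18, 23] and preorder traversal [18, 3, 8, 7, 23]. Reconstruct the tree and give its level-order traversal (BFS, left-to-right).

Inorder:  [3, 7, 8, 18, 23]
Preorder: [18, 3, 8, 7, 23]
Algorithm: preorder visits root first, so consume preorder in order;
for each root, split the current inorder slice at that value into
left-subtree inorder and right-subtree inorder, then recurse.
Recursive splits:
  root=18; inorder splits into left=[3, 7, 8], right=[23]
  root=3; inorder splits into left=[], right=[7, 8]
  root=8; inorder splits into left=[7], right=[]
  root=7; inorder splits into left=[], right=[]
  root=23; inorder splits into left=[], right=[]
Reconstructed level-order: [18, 3, 23, 8, 7]


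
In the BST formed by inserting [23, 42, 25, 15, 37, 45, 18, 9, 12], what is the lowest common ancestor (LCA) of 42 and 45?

Tree insertion order: [23, 42, 25, 15, 37, 45, 18, 9, 12]
Tree (level-order array): [23, 15, 42, 9, 18, 25, 45, None, 12, None, None, None, 37]
In a BST, the LCA of p=42, q=45 is the first node v on the
root-to-leaf path with p <= v <= q (go left if both < v, right if both > v).
Walk from root:
  at 23: both 42 and 45 > 23, go right
  at 42: 42 <= 42 <= 45, this is the LCA
LCA = 42


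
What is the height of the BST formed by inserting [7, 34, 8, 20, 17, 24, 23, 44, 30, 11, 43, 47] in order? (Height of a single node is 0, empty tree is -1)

Insertion order: [7, 34, 8, 20, 17, 24, 23, 44, 30, 11, 43, 47]
Tree (level-order array): [7, None, 34, 8, 44, None, 20, 43, 47, 17, 24, None, None, None, None, 11, None, 23, 30]
Compute height bottom-up (empty subtree = -1):
  height(11) = 1 + max(-1, -1) = 0
  height(17) = 1 + max(0, -1) = 1
  height(23) = 1 + max(-1, -1) = 0
  height(30) = 1 + max(-1, -1) = 0
  height(24) = 1 + max(0, 0) = 1
  height(20) = 1 + max(1, 1) = 2
  height(8) = 1 + max(-1, 2) = 3
  height(43) = 1 + max(-1, -1) = 0
  height(47) = 1 + max(-1, -1) = 0
  height(44) = 1 + max(0, 0) = 1
  height(34) = 1 + max(3, 1) = 4
  height(7) = 1 + max(-1, 4) = 5
Height = 5


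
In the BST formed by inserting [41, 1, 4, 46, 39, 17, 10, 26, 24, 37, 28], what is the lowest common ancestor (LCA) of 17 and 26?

Tree insertion order: [41, 1, 4, 46, 39, 17, 10, 26, 24, 37, 28]
Tree (level-order array): [41, 1, 46, None, 4, None, None, None, 39, 17, None, 10, 26, None, None, 24, 37, None, None, 28]
In a BST, the LCA of p=17, q=26 is the first node v on the
root-to-leaf path with p <= v <= q (go left if both < v, right if both > v).
Walk from root:
  at 41: both 17 and 26 < 41, go left
  at 1: both 17 and 26 > 1, go right
  at 4: both 17 and 26 > 4, go right
  at 39: both 17 and 26 < 39, go left
  at 17: 17 <= 17 <= 26, this is the LCA
LCA = 17


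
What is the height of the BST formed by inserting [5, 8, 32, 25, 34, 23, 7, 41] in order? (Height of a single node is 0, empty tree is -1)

Insertion order: [5, 8, 32, 25, 34, 23, 7, 41]
Tree (level-order array): [5, None, 8, 7, 32, None, None, 25, 34, 23, None, None, 41]
Compute height bottom-up (empty subtree = -1):
  height(7) = 1 + max(-1, -1) = 0
  height(23) = 1 + max(-1, -1) = 0
  height(25) = 1 + max(0, -1) = 1
  height(41) = 1 + max(-1, -1) = 0
  height(34) = 1 + max(-1, 0) = 1
  height(32) = 1 + max(1, 1) = 2
  height(8) = 1 + max(0, 2) = 3
  height(5) = 1 + max(-1, 3) = 4
Height = 4


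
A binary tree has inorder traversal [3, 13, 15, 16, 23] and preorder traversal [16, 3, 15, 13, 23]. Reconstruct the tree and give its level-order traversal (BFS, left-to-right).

Inorder:  [3, 13, 15, 16, 23]
Preorder: [16, 3, 15, 13, 23]
Algorithm: preorder visits root first, so consume preorder in order;
for each root, split the current inorder slice at that value into
left-subtree inorder and right-subtree inorder, then recurse.
Recursive splits:
  root=16; inorder splits into left=[3, 13, 15], right=[23]
  root=3; inorder splits into left=[], right=[13, 15]
  root=15; inorder splits into left=[13], right=[]
  root=13; inorder splits into left=[], right=[]
  root=23; inorder splits into left=[], right=[]
Reconstructed level-order: [16, 3, 23, 15, 13]


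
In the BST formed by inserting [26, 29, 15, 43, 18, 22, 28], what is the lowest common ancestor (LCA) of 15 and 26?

Tree insertion order: [26, 29, 15, 43, 18, 22, 28]
Tree (level-order array): [26, 15, 29, None, 18, 28, 43, None, 22]
In a BST, the LCA of p=15, q=26 is the first node v on the
root-to-leaf path with p <= v <= q (go left if both < v, right if both > v).
Walk from root:
  at 26: 15 <= 26 <= 26, this is the LCA
LCA = 26


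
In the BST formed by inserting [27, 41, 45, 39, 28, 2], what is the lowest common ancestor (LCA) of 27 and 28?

Tree insertion order: [27, 41, 45, 39, 28, 2]
Tree (level-order array): [27, 2, 41, None, None, 39, 45, 28]
In a BST, the LCA of p=27, q=28 is the first node v on the
root-to-leaf path with p <= v <= q (go left if both < v, right if both > v).
Walk from root:
  at 27: 27 <= 27 <= 28, this is the LCA
LCA = 27


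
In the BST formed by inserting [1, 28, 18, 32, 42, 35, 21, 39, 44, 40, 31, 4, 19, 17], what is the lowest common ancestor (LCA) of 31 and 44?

Tree insertion order: [1, 28, 18, 32, 42, 35, 21, 39, 44, 40, 31, 4, 19, 17]
Tree (level-order array): [1, None, 28, 18, 32, 4, 21, 31, 42, None, 17, 19, None, None, None, 35, 44, None, None, None, None, None, 39, None, None, None, 40]
In a BST, the LCA of p=31, q=44 is the first node v on the
root-to-leaf path with p <= v <= q (go left if both < v, right if both > v).
Walk from root:
  at 1: both 31 and 44 > 1, go right
  at 28: both 31 and 44 > 28, go right
  at 32: 31 <= 32 <= 44, this is the LCA
LCA = 32


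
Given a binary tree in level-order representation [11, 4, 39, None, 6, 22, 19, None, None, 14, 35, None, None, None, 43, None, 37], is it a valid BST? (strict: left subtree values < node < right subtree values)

Level-order array: [11, 4, 39, None, 6, 22, 19, None, None, 14, 35, None, None, None, 43, None, 37]
Validate using subtree bounds (lo, hi): at each node, require lo < value < hi,
then recurse left with hi=value and right with lo=value.
Preorder trace (stopping at first violation):
  at node 11 with bounds (-inf, +inf): OK
  at node 4 with bounds (-inf, 11): OK
  at node 6 with bounds (4, 11): OK
  at node 39 with bounds (11, +inf): OK
  at node 22 with bounds (11, 39): OK
  at node 14 with bounds (11, 22): OK
  at node 43 with bounds (14, 22): VIOLATION
Node 43 violates its bound: not (14 < 43 < 22).
Result: Not a valid BST


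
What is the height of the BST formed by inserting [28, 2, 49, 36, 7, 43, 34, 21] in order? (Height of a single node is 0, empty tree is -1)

Insertion order: [28, 2, 49, 36, 7, 43, 34, 21]
Tree (level-order array): [28, 2, 49, None, 7, 36, None, None, 21, 34, 43]
Compute height bottom-up (empty subtree = -1):
  height(21) = 1 + max(-1, -1) = 0
  height(7) = 1 + max(-1, 0) = 1
  height(2) = 1 + max(-1, 1) = 2
  height(34) = 1 + max(-1, -1) = 0
  height(43) = 1 + max(-1, -1) = 0
  height(36) = 1 + max(0, 0) = 1
  height(49) = 1 + max(1, -1) = 2
  height(28) = 1 + max(2, 2) = 3
Height = 3


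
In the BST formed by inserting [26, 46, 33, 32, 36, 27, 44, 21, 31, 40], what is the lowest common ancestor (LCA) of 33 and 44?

Tree insertion order: [26, 46, 33, 32, 36, 27, 44, 21, 31, 40]
Tree (level-order array): [26, 21, 46, None, None, 33, None, 32, 36, 27, None, None, 44, None, 31, 40]
In a BST, the LCA of p=33, q=44 is the first node v on the
root-to-leaf path with p <= v <= q (go left if both < v, right if both > v).
Walk from root:
  at 26: both 33 and 44 > 26, go right
  at 46: both 33 and 44 < 46, go left
  at 33: 33 <= 33 <= 44, this is the LCA
LCA = 33


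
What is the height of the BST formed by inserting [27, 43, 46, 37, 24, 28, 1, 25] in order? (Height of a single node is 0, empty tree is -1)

Insertion order: [27, 43, 46, 37, 24, 28, 1, 25]
Tree (level-order array): [27, 24, 43, 1, 25, 37, 46, None, None, None, None, 28]
Compute height bottom-up (empty subtree = -1):
  height(1) = 1 + max(-1, -1) = 0
  height(25) = 1 + max(-1, -1) = 0
  height(24) = 1 + max(0, 0) = 1
  height(28) = 1 + max(-1, -1) = 0
  height(37) = 1 + max(0, -1) = 1
  height(46) = 1 + max(-1, -1) = 0
  height(43) = 1 + max(1, 0) = 2
  height(27) = 1 + max(1, 2) = 3
Height = 3


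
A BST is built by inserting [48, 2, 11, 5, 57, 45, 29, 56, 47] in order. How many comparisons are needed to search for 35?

Search path for 35: 48 -> 2 -> 11 -> 45 -> 29
Found: False
Comparisons: 5


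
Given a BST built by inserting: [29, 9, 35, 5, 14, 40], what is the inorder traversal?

Tree insertion order: [29, 9, 35, 5, 14, 40]
Tree (level-order array): [29, 9, 35, 5, 14, None, 40]
Inorder traversal: [5, 9, 14, 29, 35, 40]


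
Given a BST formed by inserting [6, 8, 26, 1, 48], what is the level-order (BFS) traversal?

Tree insertion order: [6, 8, 26, 1, 48]
Tree (level-order array): [6, 1, 8, None, None, None, 26, None, 48]
BFS from the root, enqueuing left then right child of each popped node:
  queue [6] -> pop 6, enqueue [1, 8], visited so far: [6]
  queue [1, 8] -> pop 1, enqueue [none], visited so far: [6, 1]
  queue [8] -> pop 8, enqueue [26], visited so far: [6, 1, 8]
  queue [26] -> pop 26, enqueue [48], visited so far: [6, 1, 8, 26]
  queue [48] -> pop 48, enqueue [none], visited so far: [6, 1, 8, 26, 48]
Result: [6, 1, 8, 26, 48]


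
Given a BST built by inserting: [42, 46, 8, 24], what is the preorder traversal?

Tree insertion order: [42, 46, 8, 24]
Tree (level-order array): [42, 8, 46, None, 24]
Preorder traversal: [42, 8, 24, 46]


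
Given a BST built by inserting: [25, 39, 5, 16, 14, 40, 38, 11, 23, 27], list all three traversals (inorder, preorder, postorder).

Tree insertion order: [25, 39, 5, 16, 14, 40, 38, 11, 23, 27]
Tree (level-order array): [25, 5, 39, None, 16, 38, 40, 14, 23, 27, None, None, None, 11]
Inorder (L, root, R): [5, 11, 14, 16, 23, 25, 27, 38, 39, 40]
Preorder (root, L, R): [25, 5, 16, 14, 11, 23, 39, 38, 27, 40]
Postorder (L, R, root): [11, 14, 23, 16, 5, 27, 38, 40, 39, 25]


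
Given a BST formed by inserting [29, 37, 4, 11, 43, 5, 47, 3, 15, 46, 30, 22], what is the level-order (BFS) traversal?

Tree insertion order: [29, 37, 4, 11, 43, 5, 47, 3, 15, 46, 30, 22]
Tree (level-order array): [29, 4, 37, 3, 11, 30, 43, None, None, 5, 15, None, None, None, 47, None, None, None, 22, 46]
BFS from the root, enqueuing left then right child of each popped node:
  queue [29] -> pop 29, enqueue [4, 37], visited so far: [29]
  queue [4, 37] -> pop 4, enqueue [3, 11], visited so far: [29, 4]
  queue [37, 3, 11] -> pop 37, enqueue [30, 43], visited so far: [29, 4, 37]
  queue [3, 11, 30, 43] -> pop 3, enqueue [none], visited so far: [29, 4, 37, 3]
  queue [11, 30, 43] -> pop 11, enqueue [5, 15], visited so far: [29, 4, 37, 3, 11]
  queue [30, 43, 5, 15] -> pop 30, enqueue [none], visited so far: [29, 4, 37, 3, 11, 30]
  queue [43, 5, 15] -> pop 43, enqueue [47], visited so far: [29, 4, 37, 3, 11, 30, 43]
  queue [5, 15, 47] -> pop 5, enqueue [none], visited so far: [29, 4, 37, 3, 11, 30, 43, 5]
  queue [15, 47] -> pop 15, enqueue [22], visited so far: [29, 4, 37, 3, 11, 30, 43, 5, 15]
  queue [47, 22] -> pop 47, enqueue [46], visited so far: [29, 4, 37, 3, 11, 30, 43, 5, 15, 47]
  queue [22, 46] -> pop 22, enqueue [none], visited so far: [29, 4, 37, 3, 11, 30, 43, 5, 15, 47, 22]
  queue [46] -> pop 46, enqueue [none], visited so far: [29, 4, 37, 3, 11, 30, 43, 5, 15, 47, 22, 46]
Result: [29, 4, 37, 3, 11, 30, 43, 5, 15, 47, 22, 46]


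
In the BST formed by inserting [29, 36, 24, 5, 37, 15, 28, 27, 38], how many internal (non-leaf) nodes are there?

Tree built from: [29, 36, 24, 5, 37, 15, 28, 27, 38]
Tree (level-order array): [29, 24, 36, 5, 28, None, 37, None, 15, 27, None, None, 38]
Rule: An internal node has at least one child.
Per-node child counts:
  node 29: 2 child(ren)
  node 24: 2 child(ren)
  node 5: 1 child(ren)
  node 15: 0 child(ren)
  node 28: 1 child(ren)
  node 27: 0 child(ren)
  node 36: 1 child(ren)
  node 37: 1 child(ren)
  node 38: 0 child(ren)
Matching nodes: [29, 24, 5, 28, 36, 37]
Count of internal (non-leaf) nodes: 6


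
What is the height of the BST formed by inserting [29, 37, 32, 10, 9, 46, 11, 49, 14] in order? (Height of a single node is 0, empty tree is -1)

Insertion order: [29, 37, 32, 10, 9, 46, 11, 49, 14]
Tree (level-order array): [29, 10, 37, 9, 11, 32, 46, None, None, None, 14, None, None, None, 49]
Compute height bottom-up (empty subtree = -1):
  height(9) = 1 + max(-1, -1) = 0
  height(14) = 1 + max(-1, -1) = 0
  height(11) = 1 + max(-1, 0) = 1
  height(10) = 1 + max(0, 1) = 2
  height(32) = 1 + max(-1, -1) = 0
  height(49) = 1 + max(-1, -1) = 0
  height(46) = 1 + max(-1, 0) = 1
  height(37) = 1 + max(0, 1) = 2
  height(29) = 1 + max(2, 2) = 3
Height = 3


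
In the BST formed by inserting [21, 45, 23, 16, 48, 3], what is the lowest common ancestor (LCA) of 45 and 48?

Tree insertion order: [21, 45, 23, 16, 48, 3]
Tree (level-order array): [21, 16, 45, 3, None, 23, 48]
In a BST, the LCA of p=45, q=48 is the first node v on the
root-to-leaf path with p <= v <= q (go left if both < v, right if both > v).
Walk from root:
  at 21: both 45 and 48 > 21, go right
  at 45: 45 <= 45 <= 48, this is the LCA
LCA = 45


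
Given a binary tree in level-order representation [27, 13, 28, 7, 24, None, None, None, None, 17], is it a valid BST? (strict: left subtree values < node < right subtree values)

Level-order array: [27, 13, 28, 7, 24, None, None, None, None, 17]
Validate using subtree bounds (lo, hi): at each node, require lo < value < hi,
then recurse left with hi=value and right with lo=value.
Preorder trace (stopping at first violation):
  at node 27 with bounds (-inf, +inf): OK
  at node 13 with bounds (-inf, 27): OK
  at node 7 with bounds (-inf, 13): OK
  at node 24 with bounds (13, 27): OK
  at node 17 with bounds (13, 24): OK
  at node 28 with bounds (27, +inf): OK
No violation found at any node.
Result: Valid BST


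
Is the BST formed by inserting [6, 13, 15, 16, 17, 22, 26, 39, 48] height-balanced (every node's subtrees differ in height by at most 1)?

Tree (level-order array): [6, None, 13, None, 15, None, 16, None, 17, None, 22, None, 26, None, 39, None, 48]
Definition: a tree is height-balanced if, at every node, |h(left) - h(right)| <= 1 (empty subtree has height -1).
Bottom-up per-node check:
  node 48: h_left=-1, h_right=-1, diff=0 [OK], height=0
  node 39: h_left=-1, h_right=0, diff=1 [OK], height=1
  node 26: h_left=-1, h_right=1, diff=2 [FAIL (|-1-1|=2 > 1)], height=2
  node 22: h_left=-1, h_right=2, diff=3 [FAIL (|-1-2|=3 > 1)], height=3
  node 17: h_left=-1, h_right=3, diff=4 [FAIL (|-1-3|=4 > 1)], height=4
  node 16: h_left=-1, h_right=4, diff=5 [FAIL (|-1-4|=5 > 1)], height=5
  node 15: h_left=-1, h_right=5, diff=6 [FAIL (|-1-5|=6 > 1)], height=6
  node 13: h_left=-1, h_right=6, diff=7 [FAIL (|-1-6|=7 > 1)], height=7
  node 6: h_left=-1, h_right=7, diff=8 [FAIL (|-1-7|=8 > 1)], height=8
Node 26 violates the condition: |-1 - 1| = 2 > 1.
Result: Not balanced


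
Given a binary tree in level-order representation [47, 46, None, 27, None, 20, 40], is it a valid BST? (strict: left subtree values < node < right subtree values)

Level-order array: [47, 46, None, 27, None, 20, 40]
Validate using subtree bounds (lo, hi): at each node, require lo < value < hi,
then recurse left with hi=value and right with lo=value.
Preorder trace (stopping at first violation):
  at node 47 with bounds (-inf, +inf): OK
  at node 46 with bounds (-inf, 47): OK
  at node 27 with bounds (-inf, 46): OK
  at node 20 with bounds (-inf, 27): OK
  at node 40 with bounds (27, 46): OK
No violation found at any node.
Result: Valid BST


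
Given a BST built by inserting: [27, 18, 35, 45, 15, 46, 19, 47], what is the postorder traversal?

Tree insertion order: [27, 18, 35, 45, 15, 46, 19, 47]
Tree (level-order array): [27, 18, 35, 15, 19, None, 45, None, None, None, None, None, 46, None, 47]
Postorder traversal: [15, 19, 18, 47, 46, 45, 35, 27]


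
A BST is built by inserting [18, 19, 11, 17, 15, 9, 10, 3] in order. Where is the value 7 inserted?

Starting tree (level order): [18, 11, 19, 9, 17, None, None, 3, 10, 15]
Insertion path: 18 -> 11 -> 9 -> 3
Result: insert 7 as right child of 3
Final tree (level order): [18, 11, 19, 9, 17, None, None, 3, 10, 15, None, None, 7]


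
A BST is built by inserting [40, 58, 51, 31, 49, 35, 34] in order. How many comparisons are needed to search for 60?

Search path for 60: 40 -> 58
Found: False
Comparisons: 2


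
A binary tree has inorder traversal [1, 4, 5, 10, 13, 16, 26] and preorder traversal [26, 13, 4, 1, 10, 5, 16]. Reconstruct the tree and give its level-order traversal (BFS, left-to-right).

Inorder:  [1, 4, 5, 10, 13, 16, 26]
Preorder: [26, 13, 4, 1, 10, 5, 16]
Algorithm: preorder visits root first, so consume preorder in order;
for each root, split the current inorder slice at that value into
left-subtree inorder and right-subtree inorder, then recurse.
Recursive splits:
  root=26; inorder splits into left=[1, 4, 5, 10, 13, 16], right=[]
  root=13; inorder splits into left=[1, 4, 5, 10], right=[16]
  root=4; inorder splits into left=[1], right=[5, 10]
  root=1; inorder splits into left=[], right=[]
  root=10; inorder splits into left=[5], right=[]
  root=5; inorder splits into left=[], right=[]
  root=16; inorder splits into left=[], right=[]
Reconstructed level-order: [26, 13, 4, 16, 1, 10, 5]


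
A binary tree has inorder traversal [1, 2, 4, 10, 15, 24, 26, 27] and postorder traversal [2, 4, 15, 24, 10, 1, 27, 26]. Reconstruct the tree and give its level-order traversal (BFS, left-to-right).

Inorder:   [1, 2, 4, 10, 15, 24, 26, 27]
Postorder: [2, 4, 15, 24, 10, 1, 27, 26]
Algorithm: postorder visits root last, so walk postorder right-to-left;
each value is the root of the current inorder slice — split it at that
value, recurse on the right subtree first, then the left.
Recursive splits:
  root=26; inorder splits into left=[1, 2, 4, 10, 15, 24], right=[27]
  root=27; inorder splits into left=[], right=[]
  root=1; inorder splits into left=[], right=[2, 4, 10, 15, 24]
  root=10; inorder splits into left=[2, 4], right=[15, 24]
  root=24; inorder splits into left=[15], right=[]
  root=15; inorder splits into left=[], right=[]
  root=4; inorder splits into left=[2], right=[]
  root=2; inorder splits into left=[], right=[]
Reconstructed level-order: [26, 1, 27, 10, 4, 24, 2, 15]


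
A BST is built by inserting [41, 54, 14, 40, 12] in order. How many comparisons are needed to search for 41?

Search path for 41: 41
Found: True
Comparisons: 1


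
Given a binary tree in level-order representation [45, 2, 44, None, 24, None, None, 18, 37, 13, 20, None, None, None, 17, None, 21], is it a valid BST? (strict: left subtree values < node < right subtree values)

Level-order array: [45, 2, 44, None, 24, None, None, 18, 37, 13, 20, None, None, None, 17, None, 21]
Validate using subtree bounds (lo, hi): at each node, require lo < value < hi,
then recurse left with hi=value and right with lo=value.
Preorder trace (stopping at first violation):
  at node 45 with bounds (-inf, +inf): OK
  at node 2 with bounds (-inf, 45): OK
  at node 24 with bounds (2, 45): OK
  at node 18 with bounds (2, 24): OK
  at node 13 with bounds (2, 18): OK
  at node 17 with bounds (13, 18): OK
  at node 20 with bounds (18, 24): OK
  at node 21 with bounds (20, 24): OK
  at node 37 with bounds (24, 45): OK
  at node 44 with bounds (45, +inf): VIOLATION
Node 44 violates its bound: not (45 < 44 < +inf).
Result: Not a valid BST


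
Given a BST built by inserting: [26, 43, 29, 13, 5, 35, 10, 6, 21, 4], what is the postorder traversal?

Tree insertion order: [26, 43, 29, 13, 5, 35, 10, 6, 21, 4]
Tree (level-order array): [26, 13, 43, 5, 21, 29, None, 4, 10, None, None, None, 35, None, None, 6]
Postorder traversal: [4, 6, 10, 5, 21, 13, 35, 29, 43, 26]


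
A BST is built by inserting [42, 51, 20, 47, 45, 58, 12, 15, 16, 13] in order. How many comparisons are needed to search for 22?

Search path for 22: 42 -> 20
Found: False
Comparisons: 2


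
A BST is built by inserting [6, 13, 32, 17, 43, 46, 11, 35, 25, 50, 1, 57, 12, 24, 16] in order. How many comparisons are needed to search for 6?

Search path for 6: 6
Found: True
Comparisons: 1


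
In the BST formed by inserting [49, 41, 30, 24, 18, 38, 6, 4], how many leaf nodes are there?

Tree built from: [49, 41, 30, 24, 18, 38, 6, 4]
Tree (level-order array): [49, 41, None, 30, None, 24, 38, 18, None, None, None, 6, None, 4]
Rule: A leaf has 0 children.
Per-node child counts:
  node 49: 1 child(ren)
  node 41: 1 child(ren)
  node 30: 2 child(ren)
  node 24: 1 child(ren)
  node 18: 1 child(ren)
  node 6: 1 child(ren)
  node 4: 0 child(ren)
  node 38: 0 child(ren)
Matching nodes: [4, 38]
Count of leaf nodes: 2


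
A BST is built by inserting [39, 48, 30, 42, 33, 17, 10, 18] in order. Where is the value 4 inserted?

Starting tree (level order): [39, 30, 48, 17, 33, 42, None, 10, 18]
Insertion path: 39 -> 30 -> 17 -> 10
Result: insert 4 as left child of 10
Final tree (level order): [39, 30, 48, 17, 33, 42, None, 10, 18, None, None, None, None, 4]


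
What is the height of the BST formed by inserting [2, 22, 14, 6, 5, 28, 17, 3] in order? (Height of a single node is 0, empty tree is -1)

Insertion order: [2, 22, 14, 6, 5, 28, 17, 3]
Tree (level-order array): [2, None, 22, 14, 28, 6, 17, None, None, 5, None, None, None, 3]
Compute height bottom-up (empty subtree = -1):
  height(3) = 1 + max(-1, -1) = 0
  height(5) = 1 + max(0, -1) = 1
  height(6) = 1 + max(1, -1) = 2
  height(17) = 1 + max(-1, -1) = 0
  height(14) = 1 + max(2, 0) = 3
  height(28) = 1 + max(-1, -1) = 0
  height(22) = 1 + max(3, 0) = 4
  height(2) = 1 + max(-1, 4) = 5
Height = 5


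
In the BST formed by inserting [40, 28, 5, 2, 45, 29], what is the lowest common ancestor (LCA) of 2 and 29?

Tree insertion order: [40, 28, 5, 2, 45, 29]
Tree (level-order array): [40, 28, 45, 5, 29, None, None, 2]
In a BST, the LCA of p=2, q=29 is the first node v on the
root-to-leaf path with p <= v <= q (go left if both < v, right if both > v).
Walk from root:
  at 40: both 2 and 29 < 40, go left
  at 28: 2 <= 28 <= 29, this is the LCA
LCA = 28


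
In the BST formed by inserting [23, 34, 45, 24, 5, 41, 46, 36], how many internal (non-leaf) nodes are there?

Tree built from: [23, 34, 45, 24, 5, 41, 46, 36]
Tree (level-order array): [23, 5, 34, None, None, 24, 45, None, None, 41, 46, 36]
Rule: An internal node has at least one child.
Per-node child counts:
  node 23: 2 child(ren)
  node 5: 0 child(ren)
  node 34: 2 child(ren)
  node 24: 0 child(ren)
  node 45: 2 child(ren)
  node 41: 1 child(ren)
  node 36: 0 child(ren)
  node 46: 0 child(ren)
Matching nodes: [23, 34, 45, 41]
Count of internal (non-leaf) nodes: 4


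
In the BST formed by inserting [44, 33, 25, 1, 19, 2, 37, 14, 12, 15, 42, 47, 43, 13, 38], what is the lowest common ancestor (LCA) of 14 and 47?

Tree insertion order: [44, 33, 25, 1, 19, 2, 37, 14, 12, 15, 42, 47, 43, 13, 38]
Tree (level-order array): [44, 33, 47, 25, 37, None, None, 1, None, None, 42, None, 19, 38, 43, 2, None, None, None, None, None, None, 14, 12, 15, None, 13]
In a BST, the LCA of p=14, q=47 is the first node v on the
root-to-leaf path with p <= v <= q (go left if both < v, right if both > v).
Walk from root:
  at 44: 14 <= 44 <= 47, this is the LCA
LCA = 44


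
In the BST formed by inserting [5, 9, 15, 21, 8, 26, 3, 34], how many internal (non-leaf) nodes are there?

Tree built from: [5, 9, 15, 21, 8, 26, 3, 34]
Tree (level-order array): [5, 3, 9, None, None, 8, 15, None, None, None, 21, None, 26, None, 34]
Rule: An internal node has at least one child.
Per-node child counts:
  node 5: 2 child(ren)
  node 3: 0 child(ren)
  node 9: 2 child(ren)
  node 8: 0 child(ren)
  node 15: 1 child(ren)
  node 21: 1 child(ren)
  node 26: 1 child(ren)
  node 34: 0 child(ren)
Matching nodes: [5, 9, 15, 21, 26]
Count of internal (non-leaf) nodes: 5


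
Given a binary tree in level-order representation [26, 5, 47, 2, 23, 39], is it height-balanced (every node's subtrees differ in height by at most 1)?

Tree (level-order array): [26, 5, 47, 2, 23, 39]
Definition: a tree is height-balanced if, at every node, |h(left) - h(right)| <= 1 (empty subtree has height -1).
Bottom-up per-node check:
  node 2: h_left=-1, h_right=-1, diff=0 [OK], height=0
  node 23: h_left=-1, h_right=-1, diff=0 [OK], height=0
  node 5: h_left=0, h_right=0, diff=0 [OK], height=1
  node 39: h_left=-1, h_right=-1, diff=0 [OK], height=0
  node 47: h_left=0, h_right=-1, diff=1 [OK], height=1
  node 26: h_left=1, h_right=1, diff=0 [OK], height=2
All nodes satisfy the balance condition.
Result: Balanced


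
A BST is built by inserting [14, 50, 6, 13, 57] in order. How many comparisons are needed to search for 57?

Search path for 57: 14 -> 50 -> 57
Found: True
Comparisons: 3


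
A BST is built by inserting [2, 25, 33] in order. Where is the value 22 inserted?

Starting tree (level order): [2, None, 25, None, 33]
Insertion path: 2 -> 25
Result: insert 22 as left child of 25
Final tree (level order): [2, None, 25, 22, 33]


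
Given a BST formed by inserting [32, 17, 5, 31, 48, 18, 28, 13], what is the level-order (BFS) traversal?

Tree insertion order: [32, 17, 5, 31, 48, 18, 28, 13]
Tree (level-order array): [32, 17, 48, 5, 31, None, None, None, 13, 18, None, None, None, None, 28]
BFS from the root, enqueuing left then right child of each popped node:
  queue [32] -> pop 32, enqueue [17, 48], visited so far: [32]
  queue [17, 48] -> pop 17, enqueue [5, 31], visited so far: [32, 17]
  queue [48, 5, 31] -> pop 48, enqueue [none], visited so far: [32, 17, 48]
  queue [5, 31] -> pop 5, enqueue [13], visited so far: [32, 17, 48, 5]
  queue [31, 13] -> pop 31, enqueue [18], visited so far: [32, 17, 48, 5, 31]
  queue [13, 18] -> pop 13, enqueue [none], visited so far: [32, 17, 48, 5, 31, 13]
  queue [18] -> pop 18, enqueue [28], visited so far: [32, 17, 48, 5, 31, 13, 18]
  queue [28] -> pop 28, enqueue [none], visited so far: [32, 17, 48, 5, 31, 13, 18, 28]
Result: [32, 17, 48, 5, 31, 13, 18, 28]


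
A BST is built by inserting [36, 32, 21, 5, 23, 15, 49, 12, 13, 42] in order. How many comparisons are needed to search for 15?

Search path for 15: 36 -> 32 -> 21 -> 5 -> 15
Found: True
Comparisons: 5


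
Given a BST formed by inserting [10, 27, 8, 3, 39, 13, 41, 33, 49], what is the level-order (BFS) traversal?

Tree insertion order: [10, 27, 8, 3, 39, 13, 41, 33, 49]
Tree (level-order array): [10, 8, 27, 3, None, 13, 39, None, None, None, None, 33, 41, None, None, None, 49]
BFS from the root, enqueuing left then right child of each popped node:
  queue [10] -> pop 10, enqueue [8, 27], visited so far: [10]
  queue [8, 27] -> pop 8, enqueue [3], visited so far: [10, 8]
  queue [27, 3] -> pop 27, enqueue [13, 39], visited so far: [10, 8, 27]
  queue [3, 13, 39] -> pop 3, enqueue [none], visited so far: [10, 8, 27, 3]
  queue [13, 39] -> pop 13, enqueue [none], visited so far: [10, 8, 27, 3, 13]
  queue [39] -> pop 39, enqueue [33, 41], visited so far: [10, 8, 27, 3, 13, 39]
  queue [33, 41] -> pop 33, enqueue [none], visited so far: [10, 8, 27, 3, 13, 39, 33]
  queue [41] -> pop 41, enqueue [49], visited so far: [10, 8, 27, 3, 13, 39, 33, 41]
  queue [49] -> pop 49, enqueue [none], visited so far: [10, 8, 27, 3, 13, 39, 33, 41, 49]
Result: [10, 8, 27, 3, 13, 39, 33, 41, 49]


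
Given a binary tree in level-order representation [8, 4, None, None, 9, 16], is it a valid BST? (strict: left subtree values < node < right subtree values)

Level-order array: [8, 4, None, None, 9, 16]
Validate using subtree bounds (lo, hi): at each node, require lo < value < hi,
then recurse left with hi=value and right with lo=value.
Preorder trace (stopping at first violation):
  at node 8 with bounds (-inf, +inf): OK
  at node 4 with bounds (-inf, 8): OK
  at node 9 with bounds (4, 8): VIOLATION
Node 9 violates its bound: not (4 < 9 < 8).
Result: Not a valid BST


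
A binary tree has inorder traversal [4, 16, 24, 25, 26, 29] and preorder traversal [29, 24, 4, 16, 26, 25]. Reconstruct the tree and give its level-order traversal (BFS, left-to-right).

Inorder:  [4, 16, 24, 25, 26, 29]
Preorder: [29, 24, 4, 16, 26, 25]
Algorithm: preorder visits root first, so consume preorder in order;
for each root, split the current inorder slice at that value into
left-subtree inorder and right-subtree inorder, then recurse.
Recursive splits:
  root=29; inorder splits into left=[4, 16, 24, 25, 26], right=[]
  root=24; inorder splits into left=[4, 16], right=[25, 26]
  root=4; inorder splits into left=[], right=[16]
  root=16; inorder splits into left=[], right=[]
  root=26; inorder splits into left=[25], right=[]
  root=25; inorder splits into left=[], right=[]
Reconstructed level-order: [29, 24, 4, 26, 16, 25]


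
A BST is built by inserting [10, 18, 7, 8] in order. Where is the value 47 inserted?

Starting tree (level order): [10, 7, 18, None, 8]
Insertion path: 10 -> 18
Result: insert 47 as right child of 18
Final tree (level order): [10, 7, 18, None, 8, None, 47]


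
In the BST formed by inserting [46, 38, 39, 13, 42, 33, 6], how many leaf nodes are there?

Tree built from: [46, 38, 39, 13, 42, 33, 6]
Tree (level-order array): [46, 38, None, 13, 39, 6, 33, None, 42]
Rule: A leaf has 0 children.
Per-node child counts:
  node 46: 1 child(ren)
  node 38: 2 child(ren)
  node 13: 2 child(ren)
  node 6: 0 child(ren)
  node 33: 0 child(ren)
  node 39: 1 child(ren)
  node 42: 0 child(ren)
Matching nodes: [6, 33, 42]
Count of leaf nodes: 3


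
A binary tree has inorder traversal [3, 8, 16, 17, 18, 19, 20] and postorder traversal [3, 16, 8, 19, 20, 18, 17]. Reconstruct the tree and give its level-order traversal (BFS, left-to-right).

Inorder:   [3, 8, 16, 17, 18, 19, 20]
Postorder: [3, 16, 8, 19, 20, 18, 17]
Algorithm: postorder visits root last, so walk postorder right-to-left;
each value is the root of the current inorder slice — split it at that
value, recurse on the right subtree first, then the left.
Recursive splits:
  root=17; inorder splits into left=[3, 8, 16], right=[18, 19, 20]
  root=18; inorder splits into left=[], right=[19, 20]
  root=20; inorder splits into left=[19], right=[]
  root=19; inorder splits into left=[], right=[]
  root=8; inorder splits into left=[3], right=[16]
  root=16; inorder splits into left=[], right=[]
  root=3; inorder splits into left=[], right=[]
Reconstructed level-order: [17, 8, 18, 3, 16, 20, 19]


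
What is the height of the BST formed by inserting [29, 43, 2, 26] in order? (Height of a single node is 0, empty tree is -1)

Insertion order: [29, 43, 2, 26]
Tree (level-order array): [29, 2, 43, None, 26]
Compute height bottom-up (empty subtree = -1):
  height(26) = 1 + max(-1, -1) = 0
  height(2) = 1 + max(-1, 0) = 1
  height(43) = 1 + max(-1, -1) = 0
  height(29) = 1 + max(1, 0) = 2
Height = 2


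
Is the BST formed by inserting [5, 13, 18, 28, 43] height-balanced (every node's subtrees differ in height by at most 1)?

Tree (level-order array): [5, None, 13, None, 18, None, 28, None, 43]
Definition: a tree is height-balanced if, at every node, |h(left) - h(right)| <= 1 (empty subtree has height -1).
Bottom-up per-node check:
  node 43: h_left=-1, h_right=-1, diff=0 [OK], height=0
  node 28: h_left=-1, h_right=0, diff=1 [OK], height=1
  node 18: h_left=-1, h_right=1, diff=2 [FAIL (|-1-1|=2 > 1)], height=2
  node 13: h_left=-1, h_right=2, diff=3 [FAIL (|-1-2|=3 > 1)], height=3
  node 5: h_left=-1, h_right=3, diff=4 [FAIL (|-1-3|=4 > 1)], height=4
Node 18 violates the condition: |-1 - 1| = 2 > 1.
Result: Not balanced


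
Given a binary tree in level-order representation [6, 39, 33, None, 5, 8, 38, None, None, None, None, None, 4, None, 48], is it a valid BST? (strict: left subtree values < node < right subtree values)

Level-order array: [6, 39, 33, None, 5, 8, 38, None, None, None, None, None, 4, None, 48]
Validate using subtree bounds (lo, hi): at each node, require lo < value < hi,
then recurse left with hi=value and right with lo=value.
Preorder trace (stopping at first violation):
  at node 6 with bounds (-inf, +inf): OK
  at node 39 with bounds (-inf, 6): VIOLATION
Node 39 violates its bound: not (-inf < 39 < 6).
Result: Not a valid BST
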